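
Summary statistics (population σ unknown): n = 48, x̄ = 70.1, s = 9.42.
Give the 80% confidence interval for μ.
(68.33, 71.87)

t-interval (σ unknown):
df = n - 1 = 47
t* = 1.300 for 80% confidence

Margin of error = t* · s/√n = 1.300 · 9.42/√48 = 1.77

CI: (68.33, 71.87)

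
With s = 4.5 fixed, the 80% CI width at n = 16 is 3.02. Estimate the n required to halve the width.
n ≈ 64

CI width ∝ 1/√n
To reduce width by factor 2, need √n to grow by 2 → need 2² = 4 times as many samples.

Current: n = 16, width = 3.02
New: n = 64, width ≈ 1.46

Width reduced by factor of 3.02/1.46 = 2.07.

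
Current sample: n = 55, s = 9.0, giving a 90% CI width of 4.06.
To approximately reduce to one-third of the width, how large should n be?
n ≈ 495

CI width ∝ 1/√n
To reduce width by factor 3, need √n to grow by 3 → need 3² = 9 times as many samples.

Current: n = 55, width = 4.06
New: n = 495, width ≈ 1.33

Width reduced by factor of 4.06/1.33 = 3.05.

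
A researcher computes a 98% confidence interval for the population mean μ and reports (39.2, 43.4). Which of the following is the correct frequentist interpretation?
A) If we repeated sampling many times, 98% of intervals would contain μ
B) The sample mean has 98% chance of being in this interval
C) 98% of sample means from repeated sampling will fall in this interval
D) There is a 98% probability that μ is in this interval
A

A) Correct — this is the frequentist long-run coverage interpretation.
B) Wrong — x̄ is observed and sits in the interval by construction.
C) Wrong — coverage applies to intervals containing μ, not to future x̄ values.
D) Wrong — μ is fixed; the randomness lives in the interval, not in μ.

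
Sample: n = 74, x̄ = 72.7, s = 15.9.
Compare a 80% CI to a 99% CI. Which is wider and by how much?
99% CI is wider by 5.00

df = 73
80% CI: t* = 1.293, (70.31, 75.09), width = 2 · t* · s/√n = 4.78
99% CI: t* = 2.645, (67.81, 77.59), width = 2 · t* · s/√n = 9.78

The 99% CI is wider by 9.78 - 4.78 = 5.00.
Higher confidence requires a wider interval.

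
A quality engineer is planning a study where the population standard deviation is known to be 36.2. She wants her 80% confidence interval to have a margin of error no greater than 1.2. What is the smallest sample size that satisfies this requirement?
n ≥ 1496

For margin E ≤ 1.2:
n ≥ (z* · σ / E)²
n ≥ (1.282 · 36.2 / 1.2)²
n ≥ 1495.65

Minimum n = 1496 (rounding up)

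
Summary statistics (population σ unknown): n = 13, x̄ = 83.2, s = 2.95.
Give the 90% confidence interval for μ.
(81.74, 84.66)

t-interval (σ unknown):
df = n - 1 = 12
t* = 1.782 for 90% confidence

Margin of error = t* · s/√n = 1.782 · 2.95/√13 = 1.46

CI: (81.74, 84.66)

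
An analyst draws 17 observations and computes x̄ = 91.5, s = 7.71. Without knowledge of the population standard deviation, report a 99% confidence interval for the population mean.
(86.04, 96.96)

t-interval (σ unknown):
df = n - 1 = 16
t* = 2.921 for 99% confidence

Margin of error = t* · s/√n = 2.921 · 7.71/√17 = 5.46

CI: (86.04, 96.96)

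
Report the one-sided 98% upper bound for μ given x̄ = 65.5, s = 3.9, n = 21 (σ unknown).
μ ≤ 67.37

Upper bound (one-sided):
t* = 2.197 (one-sided for 98%)
Upper bound = x̄ + t* · s/√n = 65.5 + 2.197 · 3.9/√21 = 67.37

We are 98% confident that μ ≤ 67.37.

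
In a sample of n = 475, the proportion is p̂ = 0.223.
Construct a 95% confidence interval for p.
(0.186, 0.260)

Proportion CI:
SE = √(p̂(1-p̂)/n) = √(0.223 · 0.777 / 475) = 0.01910

z* = 1.960
Margin = z* · SE = 1.960 · 0.01910 = 0.0374

CI: 0.223 ± 0.0374 = (0.186, 0.260)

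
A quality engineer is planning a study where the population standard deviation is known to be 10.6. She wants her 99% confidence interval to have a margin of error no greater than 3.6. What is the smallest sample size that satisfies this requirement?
n ≥ 58

For margin E ≤ 3.6:
n ≥ (z* · σ / E)²
n ≥ (2.576 · 10.6 / 3.6)²
n ≥ 57.53

Minimum n = 58 (rounding up)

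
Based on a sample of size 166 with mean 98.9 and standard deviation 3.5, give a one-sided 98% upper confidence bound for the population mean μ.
μ ≤ 99.46

Upper bound (one-sided):
t* = 2.070 (one-sided for 98%)
Upper bound = x̄ + t* · s/√n = 98.9 + 2.070 · 3.5/√166 = 99.46

We are 98% confident that μ ≤ 99.46.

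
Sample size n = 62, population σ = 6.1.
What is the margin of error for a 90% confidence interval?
Margin of error = 1.27

Margin of error = z* · σ/√n
= 1.645 · 6.1/√62
= 1.645 · 6.1/7.8740
= 1.27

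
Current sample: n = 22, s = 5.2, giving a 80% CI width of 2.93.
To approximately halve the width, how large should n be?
n ≈ 88

CI width ∝ 1/√n
To reduce width by factor 2, need √n to grow by 2 → need 2² = 4 times as many samples.

Current: n = 22, width = 2.93
New: n = 88, width ≈ 1.43

Width reduced by factor of 2.93/1.43 = 2.05.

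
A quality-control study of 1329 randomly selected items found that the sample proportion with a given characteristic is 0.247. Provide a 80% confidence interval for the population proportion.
(0.232, 0.262)

Proportion CI:
SE = √(p̂(1-p̂)/n) = √(0.247 · 0.753 / 1329) = 0.01183

z* = 1.282
Margin = z* · SE = 1.282 · 0.01183 = 0.0152

CI: 0.247 ± 0.0152 = (0.232, 0.262)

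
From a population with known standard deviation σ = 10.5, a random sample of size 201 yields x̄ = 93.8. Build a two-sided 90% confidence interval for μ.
(92.58, 95.02)

z-interval (σ known):
z* = 1.645 for 90% confidence

Margin of error = z* · σ/√n = 1.645 · 10.5/√201 = 1.22

CI: (93.8 - 1.22, 93.8 + 1.22) = (92.58, 95.02)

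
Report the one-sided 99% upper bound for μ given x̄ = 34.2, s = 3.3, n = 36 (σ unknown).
μ ≤ 35.54

Upper bound (one-sided):
t* = 2.438 (one-sided for 99%)
Upper bound = x̄ + t* · s/√n = 34.2 + 2.438 · 3.3/√36 = 35.54

We are 99% confident that μ ≤ 35.54.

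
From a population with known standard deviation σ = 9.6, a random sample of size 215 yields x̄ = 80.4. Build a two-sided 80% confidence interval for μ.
(79.56, 81.24)

z-interval (σ known):
z* = 1.282 for 80% confidence

Margin of error = z* · σ/√n = 1.282 · 9.6/√215 = 0.84

CI: (80.4 - 0.84, 80.4 + 0.84) = (79.56, 81.24)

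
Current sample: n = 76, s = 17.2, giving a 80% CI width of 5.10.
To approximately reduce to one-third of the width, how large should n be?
n ≈ 684

CI width ∝ 1/√n
To reduce width by factor 3, need √n to grow by 3 → need 3² = 9 times as many samples.

Current: n = 76, width = 5.10
New: n = 684, width ≈ 1.69

Width reduced by factor of 5.10/1.69 = 3.02.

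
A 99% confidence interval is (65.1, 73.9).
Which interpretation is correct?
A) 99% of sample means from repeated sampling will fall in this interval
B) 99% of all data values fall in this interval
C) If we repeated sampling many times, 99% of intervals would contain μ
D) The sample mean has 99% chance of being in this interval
C

A) Wrong — coverage applies to intervals containing μ, not to future x̄ values.
B) Wrong — a CI is about the parameter μ, not individual data values.
C) Correct — this is the frequentist long-run coverage interpretation.
D) Wrong — x̄ is observed and sits in the interval by construction.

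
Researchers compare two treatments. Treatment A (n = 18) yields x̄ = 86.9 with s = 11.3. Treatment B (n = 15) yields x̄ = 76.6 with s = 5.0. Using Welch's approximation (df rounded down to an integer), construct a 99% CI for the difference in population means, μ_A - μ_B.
(2.02, 18.58)

Difference: x̄₁ - x̄₂ = 10.30
SE = √(s₁²/n₁ + s₂²/n₂) = √(11.3²/18 + 5.0²/15) = 2.9598
df = 24.30 → 24 (Welch–Satterthwaite, rounded down)
t* = 2.797

CI: 10.30 ± 2.797 · 2.9598 = 10.30 ± 8.28 = (2.02, 18.58)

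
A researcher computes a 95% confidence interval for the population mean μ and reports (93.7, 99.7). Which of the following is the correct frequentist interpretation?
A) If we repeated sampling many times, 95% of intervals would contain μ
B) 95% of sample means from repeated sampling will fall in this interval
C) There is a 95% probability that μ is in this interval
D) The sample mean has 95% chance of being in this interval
A

A) Correct — this is the frequentist long-run coverage interpretation.
B) Wrong — coverage applies to intervals containing μ, not to future x̄ values.
C) Wrong — μ is fixed; the randomness lives in the interval, not in μ.
D) Wrong — x̄ is observed and sits in the interval by construction.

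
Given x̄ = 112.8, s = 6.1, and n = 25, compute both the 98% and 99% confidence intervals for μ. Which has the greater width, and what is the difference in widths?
99% CI is wider by 0.74

df = 24
98% CI: t* = 2.492, (109.76, 115.84), width = 2 · t* · s/√n = 6.08
99% CI: t* = 2.797, (109.39, 116.21), width = 2 · t* · s/√n = 6.82

The 99% CI is wider by 6.82 - 6.08 = 0.74.
Higher confidence requires a wider interval.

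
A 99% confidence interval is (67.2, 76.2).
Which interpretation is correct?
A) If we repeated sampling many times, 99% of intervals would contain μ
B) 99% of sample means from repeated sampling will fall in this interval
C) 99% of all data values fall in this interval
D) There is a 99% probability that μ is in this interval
A

A) Correct — this is the frequentist long-run coverage interpretation.
B) Wrong — coverage applies to intervals containing μ, not to future x̄ values.
C) Wrong — a CI is about the parameter μ, not individual data values.
D) Wrong — μ is fixed; the randomness lives in the interval, not in μ.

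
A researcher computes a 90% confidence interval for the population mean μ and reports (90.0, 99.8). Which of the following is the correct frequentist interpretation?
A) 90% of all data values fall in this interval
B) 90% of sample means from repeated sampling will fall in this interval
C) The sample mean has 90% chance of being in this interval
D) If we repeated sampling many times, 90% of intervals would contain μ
D

A) Wrong — a CI is about the parameter μ, not individual data values.
B) Wrong — coverage applies to intervals containing μ, not to future x̄ values.
C) Wrong — x̄ is observed and sits in the interval by construction.
D) Correct — this is the frequentist long-run coverage interpretation.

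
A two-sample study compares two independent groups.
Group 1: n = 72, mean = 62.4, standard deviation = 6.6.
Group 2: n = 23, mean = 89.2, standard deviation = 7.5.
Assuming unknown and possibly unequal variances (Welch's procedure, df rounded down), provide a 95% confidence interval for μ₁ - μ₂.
(-30.35, -23.25)

Difference: x̄₁ - x̄₂ = -26.80
SE = √(s₁²/n₁ + s₂²/n₂) = √(6.6²/72 + 7.5²/23) = 1.7466
df = 33.59 → 33 (Welch–Satterthwaite, rounded down)
t* = 2.035

CI: -26.80 ± 2.035 · 1.7466 = -26.80 ± 3.55 = (-30.35, -23.25)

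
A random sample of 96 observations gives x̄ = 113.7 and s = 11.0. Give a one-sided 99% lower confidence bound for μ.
μ ≥ 111.04

Lower bound (one-sided):
t* = 2.366 (one-sided for 99%)
Lower bound = x̄ - t* · s/√n = 113.7 - 2.366 · 11.0/√96 = 111.04

We are 99% confident that μ ≥ 111.04.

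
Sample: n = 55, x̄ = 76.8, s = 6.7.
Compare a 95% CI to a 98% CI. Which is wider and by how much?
98% CI is wider by 0.71

df = 54
95% CI: t* = 2.005, (74.99, 78.61), width = 2 · t* · s/√n = 3.62
98% CI: t* = 2.397, (74.63, 78.97), width = 2 · t* · s/√n = 4.33

The 98% CI is wider by 4.33 - 3.62 = 0.71.
Higher confidence requires a wider interval.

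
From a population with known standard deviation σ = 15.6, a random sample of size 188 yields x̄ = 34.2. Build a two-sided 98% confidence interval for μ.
(31.55, 36.85)

z-interval (σ known):
z* = 2.326 for 98% confidence

Margin of error = z* · σ/√n = 2.326 · 15.6/√188 = 2.65

CI: (34.2 - 2.65, 34.2 + 2.65) = (31.55, 36.85)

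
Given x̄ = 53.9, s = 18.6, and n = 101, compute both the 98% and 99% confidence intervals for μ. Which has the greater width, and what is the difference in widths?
99% CI is wider by 0.97

df = 100
98% CI: t* = 2.364, (49.52, 58.28), width = 2 · t* · s/√n = 8.75
99% CI: t* = 2.626, (49.04, 58.76), width = 2 · t* · s/√n = 9.72

The 99% CI is wider by 9.72 - 8.75 = 0.97.
Higher confidence requires a wider interval.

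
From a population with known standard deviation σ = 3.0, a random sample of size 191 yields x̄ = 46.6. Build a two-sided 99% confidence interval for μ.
(46.04, 47.16)

z-interval (σ known):
z* = 2.576 for 99% confidence

Margin of error = z* · σ/√n = 2.576 · 3.0/√191 = 0.56

CI: (46.6 - 0.56, 46.6 + 0.56) = (46.04, 47.16)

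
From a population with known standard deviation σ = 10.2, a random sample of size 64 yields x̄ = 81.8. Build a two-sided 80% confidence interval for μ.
(80.17, 83.43)

z-interval (σ known):
z* = 1.282 for 80% confidence

Margin of error = z* · σ/√n = 1.282 · 10.2/√64 = 1.63

CI: (81.8 - 1.63, 81.8 + 1.63) = (80.17, 83.43)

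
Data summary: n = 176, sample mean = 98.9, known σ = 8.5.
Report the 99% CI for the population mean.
(97.25, 100.55)

z-interval (σ known):
z* = 2.576 for 99% confidence

Margin of error = z* · σ/√n = 2.576 · 8.5/√176 = 1.65

CI: (98.9 - 1.65, 98.9 + 1.65) = (97.25, 100.55)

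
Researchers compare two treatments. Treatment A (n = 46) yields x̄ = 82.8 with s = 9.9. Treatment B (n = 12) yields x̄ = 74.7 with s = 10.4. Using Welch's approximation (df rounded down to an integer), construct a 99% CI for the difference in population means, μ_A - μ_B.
(-1.65, 17.85)

Difference: x̄₁ - x̄₂ = 8.10
SE = √(s₁²/n₁ + s₂²/n₂) = √(9.9²/46 + 10.4²/12) = 3.3383
df = 16.59 → 16 (Welch–Satterthwaite, rounded down)
t* = 2.921

CI: 8.10 ± 2.921 · 3.3383 = 8.10 ± 9.75 = (-1.65, 17.85)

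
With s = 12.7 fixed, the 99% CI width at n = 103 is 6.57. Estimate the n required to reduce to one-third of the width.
n ≈ 927

CI width ∝ 1/√n
To reduce width by factor 3, need √n to grow by 3 → need 3² = 9 times as many samples.

Current: n = 103, width = 6.57
New: n = 927, width ≈ 2.15

Width reduced by factor of 6.57/2.15 = 3.06.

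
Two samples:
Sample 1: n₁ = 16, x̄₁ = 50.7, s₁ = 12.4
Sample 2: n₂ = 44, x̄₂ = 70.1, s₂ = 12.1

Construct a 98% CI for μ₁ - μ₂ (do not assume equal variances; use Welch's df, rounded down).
(-28.32, -10.48)

Difference: x̄₁ - x̄₂ = -19.40
SE = √(s₁²/n₁ + s₂²/n₂) = √(12.4²/16 + 12.1²/44) = 3.5969
df = 26.09 → 26 (Welch–Satterthwaite, rounded down)
t* = 2.479

CI: -19.40 ± 2.479 · 3.5969 = -19.40 ± 8.92 = (-28.32, -10.48)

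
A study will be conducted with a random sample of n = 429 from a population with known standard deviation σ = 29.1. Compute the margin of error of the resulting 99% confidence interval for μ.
Margin of error = 3.62

Margin of error = z* · σ/√n
= 2.576 · 29.1/√429
= 2.576 · 29.1/20.7123
= 3.62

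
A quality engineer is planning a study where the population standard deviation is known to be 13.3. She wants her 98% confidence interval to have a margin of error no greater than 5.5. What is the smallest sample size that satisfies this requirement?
n ≥ 32

For margin E ≤ 5.5:
n ≥ (z* · σ / E)²
n ≥ (2.326 · 13.3 / 5.5)²
n ≥ 31.64

Minimum n = 32 (rounding up)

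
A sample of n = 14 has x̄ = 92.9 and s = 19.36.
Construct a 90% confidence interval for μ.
(83.74, 102.06)

t-interval (σ unknown):
df = n - 1 = 13
t* = 1.771 for 90% confidence

Margin of error = t* · s/√n = 1.771 · 19.36/√14 = 9.16

CI: (83.74, 102.06)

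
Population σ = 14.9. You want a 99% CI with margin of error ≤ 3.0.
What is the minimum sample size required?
n ≥ 164

For margin E ≤ 3.0:
n ≥ (z* · σ / E)²
n ≥ (2.576 · 14.9 / 3.0)²
n ≥ 163.69

Minimum n = 164 (rounding up)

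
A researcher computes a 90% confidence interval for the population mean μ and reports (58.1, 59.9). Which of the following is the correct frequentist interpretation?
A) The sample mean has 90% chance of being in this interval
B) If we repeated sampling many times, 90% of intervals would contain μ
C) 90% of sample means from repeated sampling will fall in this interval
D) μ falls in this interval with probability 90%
B

A) Wrong — x̄ is observed and sits in the interval by construction.
B) Correct — this is the frequentist long-run coverage interpretation.
C) Wrong — coverage applies to intervals containing μ, not to future x̄ values.
D) Wrong — μ is fixed; the randomness lives in the interval, not in μ.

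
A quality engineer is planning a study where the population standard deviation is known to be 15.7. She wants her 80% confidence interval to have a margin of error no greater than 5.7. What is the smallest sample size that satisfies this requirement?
n ≥ 13

For margin E ≤ 5.7:
n ≥ (z* · σ / E)²
n ≥ (1.282 · 15.7 / 5.7)²
n ≥ 12.47

Minimum n = 13 (rounding up)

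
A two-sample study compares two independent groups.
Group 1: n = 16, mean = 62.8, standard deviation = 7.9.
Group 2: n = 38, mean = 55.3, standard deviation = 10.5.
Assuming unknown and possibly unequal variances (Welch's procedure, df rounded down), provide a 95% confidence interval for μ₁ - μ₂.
(2.22, 12.78)

Difference: x̄₁ - x̄₂ = 7.50
SE = √(s₁²/n₁ + s₂²/n₂) = √(7.9²/16 + 10.5²/38) = 2.6081
df = 37.26 → 37 (Welch–Satterthwaite, rounded down)
t* = 2.026

CI: 7.50 ± 2.026 · 2.6081 = 7.50 ± 5.28 = (2.22, 12.78)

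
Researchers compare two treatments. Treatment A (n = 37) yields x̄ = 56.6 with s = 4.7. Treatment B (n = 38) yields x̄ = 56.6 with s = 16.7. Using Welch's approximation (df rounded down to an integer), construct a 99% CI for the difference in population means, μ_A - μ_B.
(-7.60, 7.60)

Difference: x̄₁ - x̄₂ = 0.00
SE = √(s₁²/n₁ + s₂²/n₂) = √(4.7²/37 + 16.7²/38) = 2.8171
df = 42.97 → 42 (Welch–Satterthwaite, rounded down)
t* = 2.698

CI: 0.00 ± 2.698 · 2.8171 = 0.00 ± 7.60 = (-7.60, 7.60)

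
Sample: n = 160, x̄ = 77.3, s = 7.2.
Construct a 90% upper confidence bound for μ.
μ ≤ 78.03

Upper bound (one-sided):
t* = 1.287 (one-sided for 90%)
Upper bound = x̄ + t* · s/√n = 77.3 + 1.287 · 7.2/√160 = 78.03

We are 90% confident that μ ≤ 78.03.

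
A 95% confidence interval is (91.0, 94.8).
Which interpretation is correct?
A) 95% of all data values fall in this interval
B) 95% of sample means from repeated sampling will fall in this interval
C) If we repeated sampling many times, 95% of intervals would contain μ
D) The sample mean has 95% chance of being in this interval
C

A) Wrong — a CI is about the parameter μ, not individual data values.
B) Wrong — coverage applies to intervals containing μ, not to future x̄ values.
C) Correct — this is the frequentist long-run coverage interpretation.
D) Wrong — x̄ is observed and sits in the interval by construction.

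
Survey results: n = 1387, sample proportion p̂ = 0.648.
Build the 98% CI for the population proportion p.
(0.618, 0.678)

Proportion CI:
SE = √(p̂(1-p̂)/n) = √(0.648 · 0.352 / 1387) = 0.01282

z* = 2.326
Margin = z* · SE = 2.326 · 0.01282 = 0.0298

CI: 0.648 ± 0.0298 = (0.618, 0.678)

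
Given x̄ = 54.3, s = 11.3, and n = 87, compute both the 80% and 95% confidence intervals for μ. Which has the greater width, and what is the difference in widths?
95% CI is wider by 1.69

df = 86
80% CI: t* = 1.291, (52.74, 55.86), width = 2 · t* · s/√n = 3.13
95% CI: t* = 1.988, (51.89, 56.71), width = 2 · t* · s/√n = 4.82

The 95% CI is wider by 4.82 - 3.13 = 1.69.
Higher confidence requires a wider interval.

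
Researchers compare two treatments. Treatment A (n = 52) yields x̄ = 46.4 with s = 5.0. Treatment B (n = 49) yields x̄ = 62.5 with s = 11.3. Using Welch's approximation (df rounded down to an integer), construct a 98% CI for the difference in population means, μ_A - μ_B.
(-20.29, -11.91)

Difference: x̄₁ - x̄₂ = -16.10
SE = √(s₁²/n₁ + s₂²/n₂) = √(5.0²/52 + 11.3²/49) = 1.7569
df = 65.25 → 65 (Welch–Satterthwaite, rounded down)
t* = 2.385

CI: -16.10 ± 2.385 · 1.7569 = -16.10 ± 4.19 = (-20.29, -11.91)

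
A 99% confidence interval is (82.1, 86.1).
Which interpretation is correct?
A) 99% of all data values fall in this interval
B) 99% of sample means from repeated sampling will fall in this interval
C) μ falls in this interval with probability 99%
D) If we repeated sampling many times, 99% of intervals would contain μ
D

A) Wrong — a CI is about the parameter μ, not individual data values.
B) Wrong — coverage applies to intervals containing μ, not to future x̄ values.
C) Wrong — μ is fixed; the randomness lives in the interval, not in μ.
D) Correct — this is the frequentist long-run coverage interpretation.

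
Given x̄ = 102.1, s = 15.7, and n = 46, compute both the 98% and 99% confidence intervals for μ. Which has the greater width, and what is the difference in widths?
99% CI is wider by 1.28

df = 45
98% CI: t* = 2.412, (96.52, 107.68), width = 2 · t* · s/√n = 11.17
99% CI: t* = 2.690, (95.87, 108.33), width = 2 · t* · s/√n = 12.45

The 99% CI is wider by 12.45 - 11.17 = 1.28.
Higher confidence requires a wider interval.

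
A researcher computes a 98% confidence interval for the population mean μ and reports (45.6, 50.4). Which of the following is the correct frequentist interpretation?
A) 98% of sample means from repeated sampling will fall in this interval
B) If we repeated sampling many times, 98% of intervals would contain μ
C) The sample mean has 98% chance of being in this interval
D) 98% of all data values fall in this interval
B

A) Wrong — coverage applies to intervals containing μ, not to future x̄ values.
B) Correct — this is the frequentist long-run coverage interpretation.
C) Wrong — x̄ is observed and sits in the interval by construction.
D) Wrong — a CI is about the parameter μ, not individual data values.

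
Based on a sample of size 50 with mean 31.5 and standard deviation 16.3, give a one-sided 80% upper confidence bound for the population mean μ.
μ ≤ 33.46

Upper bound (one-sided):
t* = 0.849 (one-sided for 80%)
Upper bound = x̄ + t* · s/√n = 31.5 + 0.849 · 16.3/√50 = 33.46

We are 80% confident that μ ≤ 33.46.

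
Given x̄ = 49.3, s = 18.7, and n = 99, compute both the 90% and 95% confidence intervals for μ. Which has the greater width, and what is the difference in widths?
95% CI is wider by 1.22

df = 98
90% CI: t* = 1.661, (46.18, 52.42), width = 2 · t* · s/√n = 6.24
95% CI: t* = 1.984, (45.57, 53.03), width = 2 · t* · s/√n = 7.46

The 95% CI is wider by 7.46 - 6.24 = 1.22.
Higher confidence requires a wider interval.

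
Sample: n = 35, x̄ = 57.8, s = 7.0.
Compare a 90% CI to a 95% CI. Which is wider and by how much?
95% CI is wider by 0.81

df = 34
90% CI: t* = 1.691, (55.80, 59.80), width = 2 · t* · s/√n = 4.00
95% CI: t* = 2.032, (55.40, 60.20), width = 2 · t* · s/√n = 4.81

The 95% CI is wider by 4.81 - 4.00 = 0.81.
Higher confidence requires a wider interval.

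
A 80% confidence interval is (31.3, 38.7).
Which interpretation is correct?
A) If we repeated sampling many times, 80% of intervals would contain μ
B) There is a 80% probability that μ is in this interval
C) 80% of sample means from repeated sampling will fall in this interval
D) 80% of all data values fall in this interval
A

A) Correct — this is the frequentist long-run coverage interpretation.
B) Wrong — μ is fixed; the randomness lives in the interval, not in μ.
C) Wrong — coverage applies to intervals containing μ, not to future x̄ values.
D) Wrong — a CI is about the parameter μ, not individual data values.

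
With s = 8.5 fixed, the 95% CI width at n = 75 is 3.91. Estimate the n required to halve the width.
n ≈ 300

CI width ∝ 1/√n
To reduce width by factor 2, need √n to grow by 2 → need 2² = 4 times as many samples.

Current: n = 75, width = 3.91
New: n = 300, width ≈ 1.93

Width reduced by factor of 3.91/1.93 = 2.03.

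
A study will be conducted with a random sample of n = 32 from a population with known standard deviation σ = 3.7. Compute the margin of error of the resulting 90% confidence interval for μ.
Margin of error = 1.08

Margin of error = z* · σ/√n
= 1.645 · 3.7/√32
= 1.645 · 3.7/5.6569
= 1.08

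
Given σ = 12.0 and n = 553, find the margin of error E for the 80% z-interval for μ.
Margin of error = 0.65

Margin of error = z* · σ/√n
= 1.282 · 12.0/√553
= 1.282 · 12.0/23.5160
= 0.65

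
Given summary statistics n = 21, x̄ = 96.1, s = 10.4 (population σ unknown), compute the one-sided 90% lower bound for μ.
μ ≥ 93.09

Lower bound (one-sided):
t* = 1.325 (one-sided for 90%)
Lower bound = x̄ - t* · s/√n = 96.1 - 1.325 · 10.4/√21 = 93.09

We are 90% confident that μ ≥ 93.09.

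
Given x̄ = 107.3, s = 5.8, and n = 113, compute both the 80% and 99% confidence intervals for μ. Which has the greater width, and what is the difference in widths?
99% CI is wider by 1.45

df = 112
80% CI: t* = 1.289, (106.60, 108.00), width = 2 · t* · s/√n = 1.41
99% CI: t* = 2.620, (105.87, 108.73), width = 2 · t* · s/√n = 2.86

The 99% CI is wider by 2.86 - 1.41 = 1.45.
Higher confidence requires a wider interval.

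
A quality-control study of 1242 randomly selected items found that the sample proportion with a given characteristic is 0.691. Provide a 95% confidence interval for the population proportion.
(0.665, 0.717)

Proportion CI:
SE = √(p̂(1-p̂)/n) = √(0.691 · 0.309 / 1242) = 0.01311

z* = 1.960
Margin = z* · SE = 1.960 · 0.01311 = 0.0257

CI: 0.691 ± 0.0257 = (0.665, 0.717)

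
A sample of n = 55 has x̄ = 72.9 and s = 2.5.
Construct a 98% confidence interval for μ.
(72.09, 73.71)

t-interval (σ unknown):
df = n - 1 = 54
t* = 2.397 for 98% confidence

Margin of error = t* · s/√n = 2.397 · 2.5/√55 = 0.81

CI: (72.09, 73.71)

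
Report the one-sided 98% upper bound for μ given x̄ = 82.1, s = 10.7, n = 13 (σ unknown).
μ ≤ 88.93

Upper bound (one-sided):
t* = 2.303 (one-sided for 98%)
Upper bound = x̄ + t* · s/√n = 82.1 + 2.303 · 10.7/√13 = 88.93

We are 98% confident that μ ≤ 88.93.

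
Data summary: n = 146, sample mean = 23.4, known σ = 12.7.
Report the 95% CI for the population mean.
(21.34, 25.46)

z-interval (σ known):
z* = 1.960 for 95% confidence

Margin of error = z* · σ/√n = 1.960 · 12.7/√146 = 2.06

CI: (23.4 - 2.06, 23.4 + 2.06) = (21.34, 25.46)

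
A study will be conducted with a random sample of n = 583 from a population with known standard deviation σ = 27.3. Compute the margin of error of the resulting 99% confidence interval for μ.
Margin of error = 2.91

Margin of error = z* · σ/√n
= 2.576 · 27.3/√583
= 2.576 · 27.3/24.1454
= 2.91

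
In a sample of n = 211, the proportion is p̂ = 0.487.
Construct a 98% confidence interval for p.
(0.407, 0.567)

Proportion CI:
SE = √(p̂(1-p̂)/n) = √(0.487 · 0.513 / 211) = 0.03441

z* = 2.326
Margin = z* · SE = 2.326 · 0.03441 = 0.0800

CI: 0.487 ± 0.0800 = (0.407, 0.567)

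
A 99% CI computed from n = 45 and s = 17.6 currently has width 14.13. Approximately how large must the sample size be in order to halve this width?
n ≈ 180

CI width ∝ 1/√n
To reduce width by factor 2, need √n to grow by 2 → need 2² = 4 times as many samples.

Current: n = 45, width = 14.13
New: n = 180, width ≈ 6.83

Width reduced by factor of 14.13/6.83 = 2.07.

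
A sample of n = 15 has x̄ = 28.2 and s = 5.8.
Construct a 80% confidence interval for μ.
(26.19, 30.21)

t-interval (σ unknown):
df = n - 1 = 14
t* = 1.345 for 80% confidence

Margin of error = t* · s/√n = 1.345 · 5.8/√15 = 2.01

CI: (26.19, 30.21)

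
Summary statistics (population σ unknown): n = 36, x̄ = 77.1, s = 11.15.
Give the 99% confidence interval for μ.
(72.04, 82.16)

t-interval (σ unknown):
df = n - 1 = 35
t* = 2.724 for 99% confidence

Margin of error = t* · s/√n = 2.724 · 11.15/√36 = 5.06

CI: (72.04, 82.16)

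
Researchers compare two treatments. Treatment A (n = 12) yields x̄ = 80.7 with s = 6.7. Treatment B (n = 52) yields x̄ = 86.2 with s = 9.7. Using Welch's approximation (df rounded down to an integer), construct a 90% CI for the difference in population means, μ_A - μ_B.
(-9.54, -1.46)

Difference: x̄₁ - x̄₂ = -5.50
SE = √(s₁²/n₁ + s₂²/n₂) = √(6.7²/12 + 9.7²/52) = 2.3559
df = 23.05 → 23 (Welch–Satterthwaite, rounded down)
t* = 1.714

CI: -5.50 ± 1.714 · 2.3559 = -5.50 ± 4.04 = (-9.54, -1.46)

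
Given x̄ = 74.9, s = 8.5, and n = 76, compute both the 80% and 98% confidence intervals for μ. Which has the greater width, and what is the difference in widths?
98% CI is wider by 2.12

df = 75
80% CI: t* = 1.293, (73.64, 76.16), width = 2 · t* · s/√n = 2.52
98% CI: t* = 2.377, (72.58, 77.22), width = 2 · t* · s/√n = 4.64

The 98% CI is wider by 4.64 - 2.52 = 2.12.
Higher confidence requires a wider interval.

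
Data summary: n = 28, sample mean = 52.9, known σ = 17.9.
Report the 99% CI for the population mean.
(44.19, 61.61)

z-interval (σ known):
z* = 2.576 for 99% confidence

Margin of error = z* · σ/√n = 2.576 · 17.9/√28 = 8.71

CI: (52.9 - 8.71, 52.9 + 8.71) = (44.19, 61.61)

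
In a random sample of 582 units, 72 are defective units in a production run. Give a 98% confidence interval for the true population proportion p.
(0.092, 0.155)

Proportion CI:
p̂ = 72/582 = 0.12371
SE = √(p̂(1-p̂)/n) = √(0.12371 · 0.87629 / 582) = 0.01365

z* = 2.326
Margin = z* · SE = 2.326 · 0.01365 = 0.0317

CI: 0.12371 ± 0.0317 = (0.092, 0.155)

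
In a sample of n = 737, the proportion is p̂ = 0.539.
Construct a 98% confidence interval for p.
(0.496, 0.582)

Proportion CI:
SE = √(p̂(1-p̂)/n) = √(0.539 · 0.461 / 737) = 0.01836

z* = 2.326
Margin = z* · SE = 2.326 · 0.01836 = 0.0427

CI: 0.539 ± 0.0427 = (0.496, 0.582)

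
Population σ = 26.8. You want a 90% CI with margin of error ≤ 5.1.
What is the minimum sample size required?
n ≥ 75

For margin E ≤ 5.1:
n ≥ (z* · σ / E)²
n ≥ (1.645 · 26.8 / 5.1)²
n ≥ 74.72

Minimum n = 75 (rounding up)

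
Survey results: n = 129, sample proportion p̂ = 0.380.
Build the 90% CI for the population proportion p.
(0.310, 0.450)

Proportion CI:
SE = √(p̂(1-p̂)/n) = √(0.380 · 0.620 / 129) = 0.04274

z* = 1.645
Margin = z* · SE = 1.645 · 0.04274 = 0.0703

CI: 0.380 ± 0.0703 = (0.310, 0.450)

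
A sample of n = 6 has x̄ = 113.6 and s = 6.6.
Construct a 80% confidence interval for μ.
(109.62, 117.58)

t-interval (σ unknown):
df = n - 1 = 5
t* = 1.476 for 80% confidence

Margin of error = t* · s/√n = 1.476 · 6.6/√6 = 3.98

CI: (109.62, 117.58)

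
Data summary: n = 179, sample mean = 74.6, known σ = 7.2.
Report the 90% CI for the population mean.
(73.71, 75.49)

z-interval (σ known):
z* = 1.645 for 90% confidence

Margin of error = z* · σ/√n = 1.645 · 7.2/√179 = 0.89

CI: (74.6 - 0.89, 74.6 + 0.89) = (73.71, 75.49)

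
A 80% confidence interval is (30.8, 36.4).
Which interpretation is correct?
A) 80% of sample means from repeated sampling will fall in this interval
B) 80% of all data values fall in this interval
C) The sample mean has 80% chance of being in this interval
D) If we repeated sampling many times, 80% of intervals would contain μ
D

A) Wrong — coverage applies to intervals containing μ, not to future x̄ values.
B) Wrong — a CI is about the parameter μ, not individual data values.
C) Wrong — x̄ is observed and sits in the interval by construction.
D) Correct — this is the frequentist long-run coverage interpretation.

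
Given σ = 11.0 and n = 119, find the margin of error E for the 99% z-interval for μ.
Margin of error = 2.60

Margin of error = z* · σ/√n
= 2.576 · 11.0/√119
= 2.576 · 11.0/10.9087
= 2.60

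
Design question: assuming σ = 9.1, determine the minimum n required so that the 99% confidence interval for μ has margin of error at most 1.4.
n ≥ 281

For margin E ≤ 1.4:
n ≥ (z* · σ / E)²
n ≥ (2.576 · 9.1 / 1.4)²
n ≥ 280.36

Minimum n = 281 (rounding up)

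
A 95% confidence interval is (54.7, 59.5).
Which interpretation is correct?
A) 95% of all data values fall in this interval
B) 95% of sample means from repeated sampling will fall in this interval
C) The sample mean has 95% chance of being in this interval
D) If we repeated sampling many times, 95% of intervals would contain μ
D

A) Wrong — a CI is about the parameter μ, not individual data values.
B) Wrong — coverage applies to intervals containing μ, not to future x̄ values.
C) Wrong — x̄ is observed and sits in the interval by construction.
D) Correct — this is the frequentist long-run coverage interpretation.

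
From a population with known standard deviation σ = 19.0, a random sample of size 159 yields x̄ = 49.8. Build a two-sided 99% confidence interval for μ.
(45.92, 53.68)

z-interval (σ known):
z* = 2.576 for 99% confidence

Margin of error = z* · σ/√n = 2.576 · 19.0/√159 = 3.88

CI: (49.8 - 3.88, 49.8 + 3.88) = (45.92, 53.68)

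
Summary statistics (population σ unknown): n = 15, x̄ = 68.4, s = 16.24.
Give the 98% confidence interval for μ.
(57.40, 79.40)

t-interval (σ unknown):
df = n - 1 = 14
t* = 2.624 for 98% confidence

Margin of error = t* · s/√n = 2.624 · 16.24/√15 = 11.00

CI: (57.40, 79.40)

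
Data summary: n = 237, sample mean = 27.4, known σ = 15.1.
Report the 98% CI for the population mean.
(25.12, 29.68)

z-interval (σ known):
z* = 2.326 for 98% confidence

Margin of error = z* · σ/√n = 2.326 · 15.1/√237 = 2.28

CI: (27.4 - 2.28, 27.4 + 2.28) = (25.12, 29.68)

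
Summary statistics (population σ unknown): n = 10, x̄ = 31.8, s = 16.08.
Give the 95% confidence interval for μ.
(20.30, 43.30)

t-interval (σ unknown):
df = n - 1 = 9
t* = 2.262 for 95% confidence

Margin of error = t* · s/√n = 2.262 · 16.08/√10 = 11.50

CI: (20.30, 43.30)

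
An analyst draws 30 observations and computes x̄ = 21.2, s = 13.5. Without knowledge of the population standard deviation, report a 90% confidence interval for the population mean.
(17.01, 25.39)

t-interval (σ unknown):
df = n - 1 = 29
t* = 1.699 for 90% confidence

Margin of error = t* · s/√n = 1.699 · 13.5/√30 = 4.19

CI: (17.01, 25.39)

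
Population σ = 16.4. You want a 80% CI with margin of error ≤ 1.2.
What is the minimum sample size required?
n ≥ 307

For margin E ≤ 1.2:
n ≥ (z* · σ / E)²
n ≥ (1.282 · 16.4 / 1.2)²
n ≥ 306.97

Minimum n = 307 (rounding up)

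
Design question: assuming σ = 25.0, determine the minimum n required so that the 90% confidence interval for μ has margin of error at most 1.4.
n ≥ 863

For margin E ≤ 1.4:
n ≥ (z* · σ / E)²
n ≥ (1.645 · 25.0 / 1.4)²
n ≥ 862.89

Minimum n = 863 (rounding up)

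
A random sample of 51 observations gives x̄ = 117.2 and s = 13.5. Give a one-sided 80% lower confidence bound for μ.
μ ≥ 115.60

Lower bound (one-sided):
t* = 0.849 (one-sided for 80%)
Lower bound = x̄ - t* · s/√n = 117.2 - 0.849 · 13.5/√51 = 115.60

We are 80% confident that μ ≥ 115.60.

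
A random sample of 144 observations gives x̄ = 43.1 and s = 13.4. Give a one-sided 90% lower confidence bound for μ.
μ ≥ 41.66

Lower bound (one-sided):
t* = 1.287 (one-sided for 90%)
Lower bound = x̄ - t* · s/√n = 43.1 - 1.287 · 13.4/√144 = 41.66

We are 90% confident that μ ≥ 41.66.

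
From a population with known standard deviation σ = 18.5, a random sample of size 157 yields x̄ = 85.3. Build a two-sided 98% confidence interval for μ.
(81.87, 88.73)

z-interval (σ known):
z* = 2.326 for 98% confidence

Margin of error = z* · σ/√n = 2.326 · 18.5/√157 = 3.43

CI: (85.3 - 3.43, 85.3 + 3.43) = (81.87, 88.73)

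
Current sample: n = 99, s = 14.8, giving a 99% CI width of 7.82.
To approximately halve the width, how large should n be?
n ≈ 396

CI width ∝ 1/√n
To reduce width by factor 2, need √n to grow by 2 → need 2² = 4 times as many samples.

Current: n = 99, width = 7.82
New: n = 396, width ≈ 3.85

Width reduced by factor of 7.82/3.85 = 2.03.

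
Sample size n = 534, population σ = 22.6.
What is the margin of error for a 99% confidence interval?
Margin of error = 2.52

Margin of error = z* · σ/√n
= 2.576 · 22.6/√534
= 2.576 · 22.6/23.1084
= 2.52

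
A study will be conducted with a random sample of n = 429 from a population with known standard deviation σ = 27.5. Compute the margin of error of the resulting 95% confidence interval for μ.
Margin of error = 2.60

Margin of error = z* · σ/√n
= 1.960 · 27.5/√429
= 1.960 · 27.5/20.7123
= 2.60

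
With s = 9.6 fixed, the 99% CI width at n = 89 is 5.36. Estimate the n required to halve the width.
n ≈ 356

CI width ∝ 1/√n
To reduce width by factor 2, need √n to grow by 2 → need 2² = 4 times as many samples.

Current: n = 89, width = 5.36
New: n = 356, width ≈ 2.64

Width reduced by factor of 5.36/2.64 = 2.03.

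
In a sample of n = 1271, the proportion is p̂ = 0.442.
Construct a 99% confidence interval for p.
(0.406, 0.478)

Proportion CI:
SE = √(p̂(1-p̂)/n) = √(0.442 · 0.558 / 1271) = 0.01393

z* = 2.576
Margin = z* · SE = 2.576 · 0.01393 = 0.0359

CI: 0.442 ± 0.0359 = (0.406, 0.478)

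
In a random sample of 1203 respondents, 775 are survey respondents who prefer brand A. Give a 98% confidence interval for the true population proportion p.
(0.612, 0.676)

Proportion CI:
p̂ = 775/1203 = 0.64422
SE = √(p̂(1-p̂)/n) = √(0.64422 · 0.35578 / 1203) = 0.01380

z* = 2.326
Margin = z* · SE = 2.326 · 0.01380 = 0.0321

CI: 0.64422 ± 0.0321 = (0.612, 0.676)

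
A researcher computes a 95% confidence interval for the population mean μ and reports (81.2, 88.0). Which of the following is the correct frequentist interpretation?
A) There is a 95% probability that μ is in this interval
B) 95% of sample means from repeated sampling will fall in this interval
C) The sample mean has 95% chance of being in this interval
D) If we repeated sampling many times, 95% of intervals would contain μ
D

A) Wrong — μ is fixed; the randomness lives in the interval, not in μ.
B) Wrong — coverage applies to intervals containing μ, not to future x̄ values.
C) Wrong — x̄ is observed and sits in the interval by construction.
D) Correct — this is the frequentist long-run coverage interpretation.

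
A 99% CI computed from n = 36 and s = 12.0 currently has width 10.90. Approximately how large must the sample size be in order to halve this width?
n ≈ 144

CI width ∝ 1/√n
To reduce width by factor 2, need √n to grow by 2 → need 2² = 4 times as many samples.

Current: n = 36, width = 10.90
New: n = 144, width ≈ 5.22

Width reduced by factor of 10.90/5.22 = 2.09.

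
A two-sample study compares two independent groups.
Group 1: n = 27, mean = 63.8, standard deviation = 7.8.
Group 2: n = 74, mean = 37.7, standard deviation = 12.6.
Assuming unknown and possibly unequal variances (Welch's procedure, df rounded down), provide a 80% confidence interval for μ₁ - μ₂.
(23.39, 28.81)

Difference: x̄₁ - x̄₂ = 26.10
SE = √(s₁²/n₁ + s₂²/n₂) = √(7.8²/27 + 12.6²/74) = 2.0973
df = 74.90 → 74 (Welch–Satterthwaite, rounded down)
t* = 1.293

CI: 26.10 ± 1.293 · 2.0973 = 26.10 ± 2.71 = (23.39, 28.81)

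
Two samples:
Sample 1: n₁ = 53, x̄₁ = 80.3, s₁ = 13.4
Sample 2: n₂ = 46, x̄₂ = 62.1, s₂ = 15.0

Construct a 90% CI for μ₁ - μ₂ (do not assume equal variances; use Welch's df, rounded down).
(13.42, 22.98)

Difference: x̄₁ - x̄₂ = 18.20
SE = √(s₁²/n₁ + s₂²/n₂) = √(13.4²/53 + 15.0²/46) = 2.8774
df = 91.10 → 91 (Welch–Satterthwaite, rounded down)
t* = 1.662

CI: 18.20 ± 1.662 · 2.8774 = 18.20 ± 4.78 = (13.42, 22.98)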